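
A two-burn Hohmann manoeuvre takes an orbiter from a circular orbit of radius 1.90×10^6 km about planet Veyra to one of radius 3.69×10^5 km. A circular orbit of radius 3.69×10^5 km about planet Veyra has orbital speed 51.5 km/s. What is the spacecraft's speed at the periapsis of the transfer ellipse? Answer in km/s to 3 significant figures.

v = 66.6 km/s

From the circular-orbit relation v² = μ/r at r = 3.69×10^5 km: μ = v²r = (51.5)² × 3.69×10^5 = 9.78680×10^8 km³/s².
Semi-major axis of the transfer orbit: a_t = (1.900×10^6 + 3.690×10^5)/2 = 1.1345×10^6 km.
At periapsis, r = 3.690×10^5 km.
From the vis-viva equation, v = √[μ(2/r − 1/a_t)] = 66.65 km/s.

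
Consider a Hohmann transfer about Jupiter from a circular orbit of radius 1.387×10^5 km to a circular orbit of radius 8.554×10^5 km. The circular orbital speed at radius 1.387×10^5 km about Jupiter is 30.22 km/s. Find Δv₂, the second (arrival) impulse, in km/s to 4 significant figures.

Δv₂ = 5.741 km/s

From the circular-orbit relation v² = μ/r at r = 1.387×10^5 km: μ = v²r = (30.22)² × 1.387×10^5 = 1.26668×10^8 km³/s².
The Hohmann ellipse has a_t = (r₁ + r₂)/2 = 4.9705×10^5 km.
Circular speed at r = 8.554×10^5 km: v_c = √(μ/r) = 12.169 km/s.
Transfer-orbit speed at the same r (vis-viva, a = a_t): v_t = √[μ(2/r − 1/a_t)] = 6.4282 km/s.
Δv₂ = |v_t − v_c| = |6.4282 − 12.169| = 5.741 km/s.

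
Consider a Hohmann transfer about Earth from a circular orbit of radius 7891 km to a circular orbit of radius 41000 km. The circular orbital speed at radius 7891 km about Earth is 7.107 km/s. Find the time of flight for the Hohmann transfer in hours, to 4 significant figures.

t = 5.283 hours

From the circular-orbit relation v² = μ/r at r = 7891 km: μ = v²r = (7.107)² × 7891 = 3.98570×10^5 km³/s².
Transfer-ellipse semi-major axis a_t = (r₁ + r₂)/2 = (7891 + 41000)/2 = 24445.5 km.
Half the transfer-orbit period gives t = π√(a_t³/μ) = 19020 s.
Converting: 19020 s ÷ 3600 s/hour = 5.283 hours.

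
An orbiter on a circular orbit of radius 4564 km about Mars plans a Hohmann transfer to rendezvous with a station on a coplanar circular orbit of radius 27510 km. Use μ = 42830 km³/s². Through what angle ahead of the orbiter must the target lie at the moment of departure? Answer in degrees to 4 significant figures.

Semi-major axis of the transfer orbit: a_t = (4564 + 27510)/2 = 16037 km.
The half-period of the transfer ellipse is t = π√(a_t³/μ) = 30829 s.
Target angular speed ω₂ = √(μ/r₂³) = 4.5356×10^-5 rad/s.
Angle swept by the target during transfer: ω₂·t = 1.3983 rad = 80.12°.
Arrival is 180° from departure on the ellipse, so φ = 180° − 80.12° = 99.88°.

φ = 99.88°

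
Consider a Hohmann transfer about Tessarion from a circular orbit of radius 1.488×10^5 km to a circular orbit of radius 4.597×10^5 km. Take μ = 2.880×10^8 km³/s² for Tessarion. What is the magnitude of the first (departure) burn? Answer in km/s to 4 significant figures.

Transfer-ellipse semi-major axis a_t = (r₁ + r₂)/2 = (1.488×10^5 + 4.597×10^5)/2 = 3.0425×10^5 km.
Circular speed at r = 1.488×10^5 km: v_c = √(μ/r) = 43.994 km/s.
Transfer-orbit speed at the same r (vis-viva, a = a_t): v_t = √[μ(2/r − 1/a_t)] = 54.078 km/s.
Δv₁ = |v_t − v_c| = |54.078 − 43.994| = 10.08 km/s.

Δv₁ = 10.08 km/s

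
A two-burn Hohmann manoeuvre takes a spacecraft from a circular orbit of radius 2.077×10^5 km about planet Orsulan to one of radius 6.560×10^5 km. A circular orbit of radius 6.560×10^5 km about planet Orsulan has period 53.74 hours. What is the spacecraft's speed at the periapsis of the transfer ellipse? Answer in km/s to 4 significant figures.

v = 46.67 km/s

From Kepler's third law T² = 4π²r³/μ at r = 6.560×10^5 km, T = 53.74 hours = 53.74 × 3600 s = 1.93464×10^5 s: μ = 4π²r³/T² = 2.97763×10^8 km³/s².
Transfer-ellipse semi-major axis a_t = (r₁ + r₂)/2 = (2.077×10^5 + 6.560×10^5)/2 = 4.3185×10^5 km.
The periapsis of the transfer ellipse is at r = 2.077×10^5 km.
From the vis-viva equation, v = √[μ(2/r − 1/a_t)] = 46.67 km/s.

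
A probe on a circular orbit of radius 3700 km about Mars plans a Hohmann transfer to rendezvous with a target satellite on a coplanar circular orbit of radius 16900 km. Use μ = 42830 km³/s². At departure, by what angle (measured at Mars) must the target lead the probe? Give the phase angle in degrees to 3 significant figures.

Semi-major axis of the transfer orbit: a_t = (3700 + 16900)/2 = 10300 km.
The half-period of the transfer ellipse is t = π√(a_t³/μ) = 15868.3 s.
The target's mean motion on its circular orbit is ω₂ = √(μ/r₂³) = 9.41985×10^-5 rad/s.
Angle swept by the target during transfer: ω₂·t = 1.49477 rad = 85.64°.
Arrival is 180° from departure on the ellipse, so φ = 180° − 85.64° = 94.4°.

φ = 94.4°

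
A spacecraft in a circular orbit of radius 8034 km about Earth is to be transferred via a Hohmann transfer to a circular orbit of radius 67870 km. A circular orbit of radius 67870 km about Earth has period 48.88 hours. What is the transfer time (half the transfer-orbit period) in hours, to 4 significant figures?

t = 10.22 hours

From Kepler's third law T² = 4π²r³/μ at r = 67870 km, T = 48.88 hours = 48.88 × 3600 s = 1.75968×10^5 s: μ = 4π²r³/T² = 3.98590×10^5 km³/s².
Transfer-ellipse semi-major axis a_t = (r₁ + r₂)/2 = (8034 + 67870)/2 = 37952 km.
By Kepler's third law the transfer-orbit period is T = 2π√(a_t³/μ), so t = T/2 = 36790 s.
Converting: 36790 s ÷ 3600 s/hour = 10.22 hours.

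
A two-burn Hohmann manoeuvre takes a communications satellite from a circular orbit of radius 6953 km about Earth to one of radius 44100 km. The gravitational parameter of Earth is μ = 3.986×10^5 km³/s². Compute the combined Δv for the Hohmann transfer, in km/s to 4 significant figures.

Transfer-ellipse semi-major axis a_t = (r₁ + r₂)/2 = (6953 + 44100)/2 = 25526.5 km.
At r₁ the circular-orbit speed is v₁ = √(μ/r₁) = 7.5715 km/s.
Transfer-orbit speed at r₁ (vis-viva equation): v_p = √[μ(2/r₁ − 1/a_t)] = 9.9519 km/s.
First burn Δv₁ = |v_p − v₁| = 2.3804 km/s.
At r₂, v₂ = √(μ/r₂) = 3.00642 km/s.
Transfer-orbit speed at r₂: v_a = √[μ(2/r₂ − 1/a_t)] = 1.56906 km/s.
Second burn Δv₂ = |v₂ − v_a| = 1.4374 km/s.
Total Δv = Δv₁ + Δv₂ = 3.818 km/s.

Δv = 3.818 km/s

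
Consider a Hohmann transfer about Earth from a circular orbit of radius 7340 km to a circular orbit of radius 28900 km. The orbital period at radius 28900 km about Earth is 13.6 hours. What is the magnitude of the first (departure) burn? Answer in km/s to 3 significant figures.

From Kepler's third law T² = 4π²r³/μ at r = 28900 km, T = 13.6 hours = 13.6 × 3600 s = 48960 s: μ = 4π²r³/T² = 3.97530×10^5 km³/s².
Transfer-ellipse semi-major axis a_t = (r₁ + r₂)/2 = (7340 + 28900)/2 = 18120 km.
On the circular orbit at r = 7340 km, v_c = √(μ/r) = 7.359 km/s.
Vis-viva on the transfer ellipse at r = 7340 km gives v_t = √[μ(2/r − 1/a_t)] = 9.294 km/s.
Δv₁ = |v_t − v_c| = |9.294 − 7.359| = 1.935 km/s.

Δv₁ = 1.93 km/s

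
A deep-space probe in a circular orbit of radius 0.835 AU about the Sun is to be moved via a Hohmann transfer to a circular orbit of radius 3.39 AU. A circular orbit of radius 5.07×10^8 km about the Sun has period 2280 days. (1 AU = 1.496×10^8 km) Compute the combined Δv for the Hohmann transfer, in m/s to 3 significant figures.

Δv = 14700 m/s

From Kepler's third law T² = 4π²r³/μ at r = 5.07×10^8 km, T = 2280 days = 2280 × 86400 s = 1.96992×10^8 s: μ = 4π²r³/T² = 1.32583×10^11 km³/s².
In km: r₁ = 0.835 × 1.496×10^8 = 1.24916×10^8 km; r₂ = 3.39 × 1.496×10^8 = 5.07144×10^8 km.
Semi-major axis of the transfer orbit: a_t = (1.24916×10^8 + 5.07144×10^8)/2 = 3.1603×10^8 km.
At r₁ the circular-orbit speed is v₁ = √(μ/r₁) = 32.579 km/s.
Transfer-orbit speed at r₁ (v² = μ(2/r − 1/a)): v_p = √[μ(2/r₁ − 1/a_t)] = 41.270 km/s.
First burn Δv₁ = |v_p − v₁| = 8.691 km/s.
Circular speed at r₂: v₂ = √(μ/r₂) = 16.1688 km/s.
Transfer-orbit speed at r₂: v_a = √[μ(2/r₂ − 1/a_t)] = 10.1654 km/s.
Second burn Δv₂ = |v₂ − v_a| = 6.003 km/s.
Δv = Δv₁ + Δv₂ = 8.691 + 6.003 = 14.69 km/s.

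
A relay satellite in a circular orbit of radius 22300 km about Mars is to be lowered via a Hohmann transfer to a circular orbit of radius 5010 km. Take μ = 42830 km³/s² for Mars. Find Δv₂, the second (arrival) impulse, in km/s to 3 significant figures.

Transfer-ellipse semi-major axis a_t = (r₁ + r₂)/2 = (22300 + 5010)/2 = 13655 km.
On the circular orbit at r = 5010 km, v_c = √(μ/r) = 2.9239 km/s.
Transfer-orbit speed at the same r (vis-viva, a = a_t): v_t = √[μ(2/r − 1/a_t)] = 3.7365 km/s.
Δv₂ = |v_t − v_c| = |3.7365 − 2.9239| = 0.8126 km/s.

Δv₂ = 0.813 km/s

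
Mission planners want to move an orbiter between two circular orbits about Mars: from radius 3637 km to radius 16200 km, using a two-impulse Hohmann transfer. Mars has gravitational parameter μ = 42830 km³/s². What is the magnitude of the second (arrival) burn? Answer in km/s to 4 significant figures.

Transfer-ellipse semi-major axis a_t = (r₁ + r₂)/2 = (3637 + 16200)/2 = 9918.5 km.
Circular speed at r = 16200 km: v_c = √(μ/r) = 1.626 km/s.
Vis-viva on the transfer ellipse at r = 16200 km gives v_t = √[μ(2/r − 1/a_t)] = 0.9846 km/s.
Δv₂ = |v_t − v_c| = |0.9846 − 1.626| = 0.6414 km/s.

Δv₂ = 0.6414 km/s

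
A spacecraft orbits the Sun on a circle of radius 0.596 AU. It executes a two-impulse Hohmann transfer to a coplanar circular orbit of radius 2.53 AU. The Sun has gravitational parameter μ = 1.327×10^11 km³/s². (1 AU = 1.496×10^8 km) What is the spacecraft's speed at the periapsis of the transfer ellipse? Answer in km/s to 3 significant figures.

v = 49.1 km/s

In km: r₁ = 0.596 × 1.496×10^8 = 8.91616×10^7 km; r₂ = 2.53 × 1.496×10^8 = 3.78488×10^8 km.
Transfer-ellipse semi-major axis a_t = (r₁ + r₂)/2 = (8.91616×10^7 + 3.78488×10^8)/2 = 2.338248×10^8 km.
The periapsis of the transfer ellipse is at r = 8.91616×10^7 km.
From the vis-viva equation, v = √[μ(2/r − 1/a_t)] = 49.08 km/s.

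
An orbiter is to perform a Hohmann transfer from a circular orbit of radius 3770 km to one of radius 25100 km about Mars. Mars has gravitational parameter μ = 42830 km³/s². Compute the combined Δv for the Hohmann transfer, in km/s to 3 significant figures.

Δv = 1.71 km/s

Transfer-ellipse semi-major axis a_t = (r₁ + r₂)/2 = (3770 + 25100)/2 = 14435 km.
At r₁ the circular-orbit speed is v₁ = √(μ/r₁) = 3.371 km/s.
Transfer-orbit speed at r₁ (vis-viva equation): v_p = √[μ(2/r₁ − 1/a_t)] = 4.445 km/s.
First burn Δv₁ = |v_p − v₁| = 1.074 km/s.
At r₂, v₂ = √(μ/r₂) = 1.3063 km/s.
Transfer-orbit speed at r₂: v_a = √[μ(2/r₂ − 1/a_t)] = 0.66757 km/s.
Second burn Δv₂ = |v₂ − v_a| = 0.6387 km/s.
Δv = Δv₁ + Δv₂ = 1.074 + 0.6387 = 1.713 km/s.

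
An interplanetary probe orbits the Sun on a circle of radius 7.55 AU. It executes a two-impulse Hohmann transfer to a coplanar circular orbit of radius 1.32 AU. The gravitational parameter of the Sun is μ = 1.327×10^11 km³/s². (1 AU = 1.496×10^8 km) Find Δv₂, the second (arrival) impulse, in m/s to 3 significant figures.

Δv₂ = 7900 m/s

In km: r₁ = 7.55 × 1.496×10^8 = 1.12948×10^9 km; r₂ = 1.32 × 1.496×10^8 = 1.97472×10^8 km.
The Hohmann ellipse has a_t = (r₁ + r₂)/2 = 6.63476×10^8 km.
On the circular orbit at r = 1.97472×10^8 km, v_c = √(μ/r) = 25.92 km/s.
Transfer-orbit speed at the same r (vis-viva, a = a_t): v_t = √[μ(2/r − 1/a_t)] = 33.82 km/s.
Δv₂ = |v_t − v_c| = |33.82 − 25.92| = 7.900 km/s.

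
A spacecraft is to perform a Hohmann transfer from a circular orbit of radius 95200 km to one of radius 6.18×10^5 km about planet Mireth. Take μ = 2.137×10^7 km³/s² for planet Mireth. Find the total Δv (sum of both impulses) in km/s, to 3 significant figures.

Δv = 7.58 km/s

Transfer-ellipse semi-major axis a_t = (r₁ + r₂)/2 = (95200 + 6.180×10^5)/2 = 3.566×10^5 km.
Circular speed at r₁: v₁ = √(μ/r₁) = √(2.137×10^7/95200) = 14.9825 km/s.
On the transfer ellipse at r₁, vis-viva equation gives v_p = √[μ(2/r₁ − 1/a_t)] = 19.7237 km/s.
First burn Δv₁ = |v_p − v₁| = 4.741 km/s.
Circular speed at r₂: v₂ = √(μ/r₂) = 5.880 km/s.
Transfer-orbit speed at r₂: v_a = √[μ(2/r₂ − 1/a_t)] = 3.038 km/s.
Second burn Δv₂ = |v₂ − v_a| = 2.842 km/s.
Total Δv = Δv₁ + Δv₂ = 7.583 km/s.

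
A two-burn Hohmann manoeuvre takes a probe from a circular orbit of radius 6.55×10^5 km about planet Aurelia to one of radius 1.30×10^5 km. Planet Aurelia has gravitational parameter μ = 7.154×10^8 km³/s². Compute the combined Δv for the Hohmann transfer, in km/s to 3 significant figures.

Semi-major axis of the transfer orbit: a_t = (6.550×10^5 + 1.300×10^5)/2 = 3.925×10^5 km.
At r₁ the circular-orbit speed is v₁ = √(μ/r₁) = 33.05 km/s.
Transfer-orbit speed at r₁ (v² = μ(2/r − 1/a)): v_a = √[μ(2/r₁ − 1/a_t)] = 19.02 km/s.
First burn Δv₁ = |v_a − v₁| = 14.03 km/s.
At r₂, v₂ = √(μ/r₂) = 74.18 km/s.
Transfer-orbit speed at r₂: v_p = √[μ(2/r₂ − 1/a_t)] = 95.83 km/s.
Second burn Δv₂ = |v₂ − v_p| = 21.65 km/s.
Total Δv = Δv₁ + Δv₂ = 35.68 km/s.

Δv = 35.7 km/s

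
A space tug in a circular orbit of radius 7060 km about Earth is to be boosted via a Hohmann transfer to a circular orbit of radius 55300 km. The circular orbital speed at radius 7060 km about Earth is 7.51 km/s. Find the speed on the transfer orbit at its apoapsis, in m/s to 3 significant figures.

v = 1280 m/s

From the circular-orbit relation v² = μ/r at r = 7060 km: μ = v²r = (7.51)² × 7060 = 3.98185×10^5 km³/s².
The Hohmann ellipse has a_t = (r₁ + r₂)/2 = 31180 km.
The apoapsis of the transfer ellipse is at r = 55300 km.
Vis-viva: v = √[μ(2/r − 1/a_t)] = √[3.98185×10^5 × (2/55300 − 1/31180)] = 1.277 km/s.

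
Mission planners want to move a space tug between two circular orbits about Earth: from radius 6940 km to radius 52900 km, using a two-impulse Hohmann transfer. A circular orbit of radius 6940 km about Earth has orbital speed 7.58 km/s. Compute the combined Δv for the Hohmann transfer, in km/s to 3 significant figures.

Δv = 3.92 km/s

From the circular-orbit relation v² = μ/r at r = 6940 km: μ = v²r = (7.58)² × 6940 = 3.98747×10^5 km³/s².
Transfer-ellipse semi-major axis a_t = (r₁ + r₂)/2 = (6940 + 52900)/2 = 29920 km.
Circular speed at r₁: v₁ = √(μ/r₁) = √(3.98747×10^5/6940) = 7.5800 km/s.
On the transfer ellipse at r₁, vis-viva gives v_p = √[μ(2/r₁ − 1/a_t)] = 10.079 km/s.
First burn Δv₁ = |v_p − v₁| = 2.499 km/s.
Circular speed at r₂: v₂ = √(μ/r₂) = 2.745 km/s.
Transfer-orbit speed at r₂: v_a = √[μ(2/r₂ − 1/a_t)] = 1.322 km/s.
Second burn Δv₂ = |v₂ − v_a| = 1.423 km/s.
Total Δv = Δv₁ + Δv₂ = 3.922 km/s.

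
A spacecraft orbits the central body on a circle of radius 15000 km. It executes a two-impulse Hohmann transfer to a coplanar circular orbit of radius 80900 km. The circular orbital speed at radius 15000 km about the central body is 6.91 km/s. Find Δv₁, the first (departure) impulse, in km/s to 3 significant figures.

From the circular-orbit relation v² = μ/r at r = 15000 km: μ = v²r = (6.91)² × 15000 = 7.16222×10^5 km³/s².
Transfer-ellipse semi-major axis a_t = (r₁ + r₂)/2 = (15000 + 80900)/2 = 47950 km.
On the circular orbit at r = 15000 km, v_c = √(μ/r) = 6.910 km/s.
Transfer-orbit speed at the same r (vis-viva, a = a_t): v_t = √[μ(2/r − 1/a_t)] = 8.975 km/s.
Δv₁ = |v_t − v_c| = |8.975 − 6.910| = 2.065 km/s.

Δv₁ = 2.07 km/s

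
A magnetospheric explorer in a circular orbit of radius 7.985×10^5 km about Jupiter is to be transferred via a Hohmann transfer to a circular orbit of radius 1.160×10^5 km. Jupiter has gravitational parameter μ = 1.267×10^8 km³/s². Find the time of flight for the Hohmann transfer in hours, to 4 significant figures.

t = 23.97 hours

The Hohmann ellipse has a_t = (r₁ + r₂)/2 = 4.5725×10^5 km.
Half the transfer-orbit period gives t = π√(a_t³/μ) = 86300 s.
Converting: 86300 s ÷ 3600 s/hour = 23.97 hours.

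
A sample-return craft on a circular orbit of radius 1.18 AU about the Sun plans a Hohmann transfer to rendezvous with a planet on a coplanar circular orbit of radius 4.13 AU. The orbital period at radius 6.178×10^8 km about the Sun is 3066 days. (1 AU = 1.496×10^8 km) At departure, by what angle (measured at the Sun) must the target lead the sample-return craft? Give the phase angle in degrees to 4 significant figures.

From Kepler's third law T² = 4π²r³/μ at r = 6.178×10^8 km, T = 3066 days = 3066 × 86400 s = 2.649024×10^8 s: μ = 4π²r³/T² = 1.32657×10^11 km³/s².
In km: r₁ = 1.18 × 1.496×10^8 = 1.76528×10^8 km; r₂ = 4.13 × 1.496×10^8 = 6.17848×10^8 km.
Transfer-ellipse semi-major axis a_t = (r₁ + r₂)/2 = (1.76528×10^8 + 6.17848×10^8)/2 = 3.97188×10^8 km.
Transfer time t = π√(a_t³/μ) = 6.8278×10^7 s.
The target's mean motion on its circular orbit is ω₂ = √(μ/r₂³) = 2.3716×10^-8 rad/s.
Angle swept by the target during transfer: ω₂·t = 1.6193 rad = 92.78°.
The sample-return craft traverses 180° on the transfer ellipse, so the target must lead by 180° − 92.78° = 87.22°.

φ = 87.22°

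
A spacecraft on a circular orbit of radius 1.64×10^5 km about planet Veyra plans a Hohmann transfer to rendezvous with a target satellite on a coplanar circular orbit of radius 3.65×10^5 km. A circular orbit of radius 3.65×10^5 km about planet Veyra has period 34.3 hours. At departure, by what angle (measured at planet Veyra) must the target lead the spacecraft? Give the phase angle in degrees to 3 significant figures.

From Kepler's third law T² = 4π²r³/μ at r = 3.65×10^5 km, T = 34.3 hours = 34.3 × 3600 s = 1.2348×10^5 s: μ = 4π²r³/T² = 1.25906×10^8 km³/s².
The Hohmann ellipse has a_t = (r₁ + r₂)/2 = 2.645×10^5 km.
Transfer time t = π√(a_t³/μ) = 38090 s.
Target angular speed ω₂ = √(μ/r₂³) = 5.088×10^-5 rad/s.
Angle swept by the target during transfer: ω₂·t = 1.938 rad = 111.0°.
Arrival is 180° from departure on the ellipse, so φ = 180° − 111.0° = 69.0°.

φ = 69.0°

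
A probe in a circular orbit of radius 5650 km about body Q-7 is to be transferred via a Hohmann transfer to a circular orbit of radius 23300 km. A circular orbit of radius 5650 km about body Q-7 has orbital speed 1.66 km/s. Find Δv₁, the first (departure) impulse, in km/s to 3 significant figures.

From the circular-orbit relation v² = μ/r at r = 5650 km: μ = v²r = (1.66)² × 5650 = 15569.1 km³/s².
Transfer-ellipse semi-major axis a_t = (r₁ + r₂)/2 = (5650 + 23300)/2 = 14475 km.
Circular speed at r = 5650 km: v_c = √(μ/r) = 1.6600 km/s.
Vis-viva on the transfer ellipse at r = 5650 km gives v_t = √[μ(2/r − 1/a_t)] = 2.1061 km/s.
Δv₁ = |v_t − v_c| = |2.1061 − 1.6600| = 0.4461 km/s.

Δv₁ = 0.446 km/s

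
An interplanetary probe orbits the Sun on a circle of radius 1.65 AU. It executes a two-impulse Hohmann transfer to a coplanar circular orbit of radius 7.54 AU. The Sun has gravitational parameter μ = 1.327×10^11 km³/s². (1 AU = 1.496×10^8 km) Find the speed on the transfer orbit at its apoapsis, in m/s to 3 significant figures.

In km: r₁ = 1.65 × 1.496×10^8 = 2.4684×10^8 km; r₂ = 7.54 × 1.496×10^8 = 1.127984×10^9 km.
The Hohmann ellipse has a_t = (r₁ + r₂)/2 = 6.87412×10^8 km.
The apoapsis of the transfer ellipse is at r = 1.127984×10^9 km.
Vis-viva: v = √[μ(2/r − 1/a_t)] = √[1.327×10^11 × (2/1.127984×10^9 − 1/6.87412×10^8)] = 6.500 km/s.

v = 6500 m/s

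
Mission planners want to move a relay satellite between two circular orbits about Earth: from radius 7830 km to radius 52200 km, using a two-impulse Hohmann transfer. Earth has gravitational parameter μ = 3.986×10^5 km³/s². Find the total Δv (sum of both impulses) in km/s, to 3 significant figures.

Semi-major axis of the transfer orbit: a_t = (7830 + 52200)/2 = 30015 km.
At r₁ the circular-orbit speed is v₁ = √(μ/r₁) = 7.135 km/s.
Transfer-orbit speed at r₁ (v² = μ(2/r − 1/a)): v_p = √[μ(2/r₁ − 1/a_t)] = 9.409 km/s.
First burn Δv₁ = |v_p − v₁| = 2.274 km/s.
Circular speed at r₂: v₂ = √(μ/r₂) = 2.763 km/s.
Transfer-orbit speed at r₂: v_a = √[μ(2/r₂ − 1/a_t)] = 1.411 km/s.
Second burn Δv₂ = |v₂ − v_a| = 1.352 km/s.
Total Δv = Δv₁ + Δv₂ = 3.626 km/s.

Δv = 3.63 km/s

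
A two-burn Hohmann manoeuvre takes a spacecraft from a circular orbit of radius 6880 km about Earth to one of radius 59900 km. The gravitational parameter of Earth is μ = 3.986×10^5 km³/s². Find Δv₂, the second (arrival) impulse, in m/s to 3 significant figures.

Transfer-ellipse semi-major axis a_t = (r₁ + r₂)/2 = (6880 + 59900)/2 = 33390 km.
Circular speed at r = 59900 km: v_c = √(μ/r) = 2.580 km/s.
Transfer-orbit speed at the same r (vis-viva, a = a_t): v_t = √[μ(2/r − 1/a_t)] = 1.171 km/s.
Δv₂ = |v_t − v_c| = |1.171 − 2.580| = 1.409 km/s.

Δv₂ = 1410 m/s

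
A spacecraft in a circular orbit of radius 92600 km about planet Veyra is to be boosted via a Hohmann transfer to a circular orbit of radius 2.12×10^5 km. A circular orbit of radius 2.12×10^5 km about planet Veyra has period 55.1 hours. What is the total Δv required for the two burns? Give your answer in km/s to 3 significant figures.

Δv = 3.31 km/s

From Kepler's third law T² = 4π²r³/μ at r = 2.12×10^5 km, T = 55.1 hours = 55.1 × 3600 s = 1.9836×10^5 s: μ = 4π²r³/T² = 9.56003×10^6 km³/s².
Transfer-ellipse semi-major axis a_t = (r₁ + r₂)/2 = (92600 + 2.120×10^5)/2 = 1.523×10^5 km.
At r₁ the circular-orbit speed is v₁ = √(μ/r₁) = 10.161 km/s.
Transfer-orbit speed at r₁ (vis-viva equation): v_p = √[μ(2/r₁ − 1/a_t)] = 11.988 km/s.
First burn Δv₁ = |v_p − v₁| = 1.827 km/s.
At r₂, v₂ = √(μ/r₂) = 6.715 km/s.
Transfer-orbit speed at r₂: v_a = √[μ(2/r₂ − 1/a_t)] = 5.236 km/s.
Second burn Δv₂ = |v₂ − v_a| = 1.479 km/s.
Total Δv = Δv₁ + Δv₂ = 3.306 km/s.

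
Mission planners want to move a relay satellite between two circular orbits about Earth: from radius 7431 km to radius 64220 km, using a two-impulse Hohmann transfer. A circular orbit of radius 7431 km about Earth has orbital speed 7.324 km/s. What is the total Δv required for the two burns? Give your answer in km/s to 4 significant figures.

From the circular-orbit relation v² = μ/r at r = 7431 km: μ = v²r = (7.324)² × 7431 = 3.98606×10^5 km³/s².
Transfer-ellipse semi-major axis a_t = (r₁ + r₂)/2 = (7431 + 64220)/2 = 35825.5 km.
Circular speed at r₁: v₁ = √(μ/r₁) = √(3.98606×10^5/7431) = 7.324 km/s.
Transfer-orbit speed at r₁ (v² = μ(2/r − 1/a)): v_p = √[μ(2/r₁ − 1/a_t)] = 9.806 km/s.
First burn Δv₁ = |v_p − v₁| = 2.482 km/s.
At r₂, v₂ = √(μ/r₂) = 2.4914 km/s.
Transfer-orbit speed at r₂: v_a = √[μ(2/r₂ − 1/a_t)] = 1.1347 km/s.
Second burn Δv₂ = |v₂ − v_a| = 1.357 km/s.
Δv = Δv₁ + Δv₂ = 2.482 + 1.357 = 3.839 km/s.

Δv = 3.839 km/s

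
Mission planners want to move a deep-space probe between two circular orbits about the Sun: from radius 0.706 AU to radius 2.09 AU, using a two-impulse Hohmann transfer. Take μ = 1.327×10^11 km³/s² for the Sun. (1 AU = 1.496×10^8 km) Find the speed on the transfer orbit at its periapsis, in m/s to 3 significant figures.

In km: r₁ = 0.706 × 1.496×10^8 = 1.056176×10^8 km; r₂ = 2.09 × 1.496×10^8 = 3.12664×10^8 km.
Transfer-ellipse semi-major axis a_t = (r₁ + r₂)/2 = (1.056176×10^8 + 3.12664×10^8)/2 = 2.091408×10^8 km.
At periapsis, r = 1.056176×10^8 km.
From the vis-viva equation, v = √[μ(2/r − 1/a_t)] = 43.34 km/s.

v = 43300 m/s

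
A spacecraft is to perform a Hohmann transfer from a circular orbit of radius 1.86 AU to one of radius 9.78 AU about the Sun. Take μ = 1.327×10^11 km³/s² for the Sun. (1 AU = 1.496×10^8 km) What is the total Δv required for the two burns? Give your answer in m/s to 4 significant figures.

In km: r₁ = 1.86 × 1.496×10^8 = 2.78256×10^8 km; r₂ = 9.78 × 1.496×10^8 = 1.463088×10^9 km.
Transfer-ellipse semi-major axis a_t = (r₁ + r₂)/2 = (2.78256×10^8 + 1.463088×10^9)/2 = 8.70672×10^8 km.
At r₁ the circular-orbit speed is v₁ = √(μ/r₁) = 21.838 km/s.
Transfer-orbit speed at r₁ (vis-viva equation): v_p = √[μ(2/r₁ − 1/a_t)] = 28.309 km/s.
First burn Δv₁ = |v_p − v₁| = 6.471 km/s.
At r₂, v₂ = √(μ/r₂) = 9.524 km/s.
Transfer-orbit speed at r₂: v_a = √[μ(2/r₂ − 1/a_t)] = 5.384 km/s.
Second burn Δv₂ = |v₂ − v_a| = 4.140 km/s.
Δv = Δv₁ + Δv₂ = 6.471 + 4.140 = 10.61 km/s.

Δv = 10610 m/s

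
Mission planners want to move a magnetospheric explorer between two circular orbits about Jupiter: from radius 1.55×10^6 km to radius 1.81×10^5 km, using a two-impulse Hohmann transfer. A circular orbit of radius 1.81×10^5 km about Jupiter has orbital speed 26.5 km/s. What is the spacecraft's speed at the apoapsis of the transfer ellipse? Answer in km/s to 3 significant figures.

v = 4.14 km/s

From the circular-orbit relation v² = μ/r at r = 1.81×10^5 km: μ = v²r = (26.5)² × 1.81×10^5 = 1.27107×10^8 km³/s².
Semi-major axis of the transfer orbit: a_t = (1.550×10^6 + 1.810×10^5)/2 = 8.655×10^5 km.
At apoapsis, r = 1.550×10^6 km.
Applying v² = μ(2/r − 1/a_t): v = 4.141 km/s.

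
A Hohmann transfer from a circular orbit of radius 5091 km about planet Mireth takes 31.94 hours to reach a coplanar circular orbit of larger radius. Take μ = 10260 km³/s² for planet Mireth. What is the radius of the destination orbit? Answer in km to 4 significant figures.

r₂ = 42820 km

Transfer time t = 31.94 hours = 1.14984×10^5 s, and t = π√(a_t³/μ).
So a_t = (μ t²/π²)^(1/3) = (10260 × (1.14984×10^5)² / π²)^(1/3) = 23954 km.
Since a_t = (r₁ + r₂)/2, r₂ = 2a_t − r₁ = 2×23954 − 5091 = 42817 km.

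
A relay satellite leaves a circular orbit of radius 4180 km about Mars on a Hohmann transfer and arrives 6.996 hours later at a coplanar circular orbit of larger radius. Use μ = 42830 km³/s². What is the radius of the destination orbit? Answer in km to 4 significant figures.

Transfer time t = 6.996 hours = 25185.6 s, and t = π√(a_t³/μ).
So a_t = (μ t²/π²)^(1/3) = (42830 × (25185.6)² / π²)^(1/3) = 14015 km.
Since a_t = (r₁ + r₂)/2, r₂ = 2a_t − r₁ = 2×14015 − 4180 = 23850 km.

r₂ = 23850 km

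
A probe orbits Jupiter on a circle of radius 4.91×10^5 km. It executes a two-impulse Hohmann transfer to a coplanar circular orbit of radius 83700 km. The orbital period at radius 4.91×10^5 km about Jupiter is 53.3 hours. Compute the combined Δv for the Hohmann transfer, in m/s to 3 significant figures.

From Kepler's third law T² = 4π²r³/μ at r = 4.91×10^5 km, T = 53.3 hours = 53.3 × 3600 s = 1.9188×10^5 s: μ = 4π²r³/T² = 1.26924×10^8 km³/s².
Transfer-ellipse semi-major axis a_t = (r₁ + r₂)/2 = (4.910×10^5 + 83700)/2 = 2.8735×10^5 km.
Circular speed at r₁: v₁ = √(μ/r₁) = √(1.26924×10^8/4.910×10^5) = 16.078 km/s.
Transfer-orbit speed at r₁ (vis-viva equation): v_a = √[μ(2/r₁ − 1/a_t)] = 8.6774 km/s.
First burn Δv₁ = |v_a − v₁| = 7.401 km/s.
At r₂, v₂ = √(μ/r₂) = 38.94 km/s.
Transfer-orbit speed at r₂: v_p = √[μ(2/r₂ − 1/a_t)] = 50.90 km/s.
Second burn Δv₂ = |v₂ − v_p| = 11.96 km/s.
Total Δv = Δv₁ + Δv₂ = 19.36 km/s.

Δv = 19400 m/s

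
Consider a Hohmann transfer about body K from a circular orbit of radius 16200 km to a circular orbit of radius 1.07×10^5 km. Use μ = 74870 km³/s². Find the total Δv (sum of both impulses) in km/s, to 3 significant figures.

Semi-major axis of the transfer orbit: a_t = (16200 + 1.070×10^5)/2 = 61600 km.
At r₁ the circular-orbit speed is v₁ = √(μ/r₁) = 2.1498 km/s.
Transfer-orbit speed at r₁ (v² = μ(2/r − 1/a)): v_p = √[μ(2/r₁ − 1/a_t)] = 2.8333 km/s.
First burn Δv₁ = |v_p − v₁| = 0.6835 km/s.
At r₂, v₂ = √(μ/r₂) = 0.8365 km/s.
Transfer-orbit speed at r₂: v_a = √[μ(2/r₂ − 1/a_t)] = 0.4290 km/s.
Second burn Δv₂ = |v₂ − v_a| = 0.4075 km/s.
Δv = Δv₁ + Δv₂ = 0.6835 + 0.4075 = 1.091 km/s.

Δv = 1.09 km/s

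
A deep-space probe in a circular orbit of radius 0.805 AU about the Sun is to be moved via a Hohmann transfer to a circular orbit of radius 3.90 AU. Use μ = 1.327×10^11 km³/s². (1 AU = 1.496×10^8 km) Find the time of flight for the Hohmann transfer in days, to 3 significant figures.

In km: r₁ = 0.805 × 1.496×10^8 = 1.20428×10^8 km; r₂ = 3.90 × 1.496×10^8 = 5.8344×10^8 km.
Transfer-ellipse semi-major axis a_t = (r₁ + r₂)/2 = (1.20428×10^8 + 5.8344×10^8)/2 = 3.51934×10^8 km.
Half the transfer-orbit period gives t = π√(a_t³/μ) = 5.694×10^7 s.
Converting: 5.694×10^7 s ÷ 86400 s/day = 659 days.

t = 659 days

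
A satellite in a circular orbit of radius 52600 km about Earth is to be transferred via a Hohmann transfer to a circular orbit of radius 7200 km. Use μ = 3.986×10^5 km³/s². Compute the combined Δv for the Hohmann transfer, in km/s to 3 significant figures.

Transfer-ellipse semi-major axis a_t = (r₁ + r₂)/2 = (52600 + 7200)/2 = 29900 km.
At r₁ the circular-orbit speed is v₁ = √(μ/r₁) = 2.753 km/s.
Transfer-orbit speed at r₁ (vis-viva): v_a = √[μ(2/r₁ − 1/a_t)] = 1.351 km/s.
First burn Δv₁ = |v_a − v₁| = 1.402 km/s.
At r₂, v₂ = √(μ/r₂) = 7.441 km/s.
Transfer-orbit speed at r₂: v_p = √[μ(2/r₂ − 1/a_t)] = 9.869 km/s.
Second burn Δv₂ = |v₂ − v_p| = 2.428 km/s.
Δv = Δv₁ + Δv₂ = 1.402 + 2.428 = 3.830 km/s.

Δv = 3.83 km/s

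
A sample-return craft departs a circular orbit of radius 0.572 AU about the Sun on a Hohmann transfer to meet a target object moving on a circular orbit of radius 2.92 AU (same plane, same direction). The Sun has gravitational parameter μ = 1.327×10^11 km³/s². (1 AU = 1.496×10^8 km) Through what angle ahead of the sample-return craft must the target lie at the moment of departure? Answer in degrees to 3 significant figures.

φ = 96.8°

In km: r₁ = 0.572 × 1.496×10^8 = 8.55712×10^7 km; r₂ = 2.92 × 1.496×10^8 = 4.36832×10^8 km.
The Hohmann ellipse has a_t = (r₁ + r₂)/2 = 2.612016×10^8 km.
Transfer time t = π√(a_t³/μ) = 3.6406×10^7 s.
Target angular speed ω₂ = √(μ/r₂³) = 3.9899×10^-8 rad/s.
Angle swept by the target during transfer: ω₂·t = 1.4526 rad = 83.23°.
Arrival is 180° from departure on the ellipse, so φ = 180° − 83.23° = 96.8°.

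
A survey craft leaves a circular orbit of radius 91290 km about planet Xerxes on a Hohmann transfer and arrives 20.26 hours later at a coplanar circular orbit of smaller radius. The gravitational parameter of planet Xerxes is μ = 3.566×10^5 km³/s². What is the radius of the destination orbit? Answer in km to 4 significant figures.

Transfer time t = 20.26 hours = 72936 s, and t = π√(a_t³/μ).
So a_t = (μ t²/π²)^(1/3) = (3.566×10^5 × (72936)² / π²)^(1/3) = 57711 km.
Since a_t = (r₁ + r₂)/2, r₂ = 2a_t − r₁ = 2×57711 − 91290 = 24132 km.

r₂ = 24130 km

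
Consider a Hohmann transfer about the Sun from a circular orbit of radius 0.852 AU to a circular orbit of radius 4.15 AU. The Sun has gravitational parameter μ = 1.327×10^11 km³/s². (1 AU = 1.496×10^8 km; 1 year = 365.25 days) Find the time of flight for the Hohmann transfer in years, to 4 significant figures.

t = 1.978 years

In km: r₁ = 0.852 × 1.496×10^8 = 1.274592×10^8 km; r₂ = 4.15 × 1.496×10^8 = 6.2084×10^8 km.
Transfer-ellipse semi-major axis a_t = (r₁ + r₂)/2 = (1.274592×10^8 + 6.2084×10^8)/2 = 3.741496×10^8 km.
Transfer time t = π√(a_t³/μ) = π√((3.741496×10^8)³ / 1.327×10^11) = 6.241×10^7 s.
Converting: 6.241×10^7 s ÷ 3.15576×10^7 s/year (365.25 × 86400) = 1.978 years.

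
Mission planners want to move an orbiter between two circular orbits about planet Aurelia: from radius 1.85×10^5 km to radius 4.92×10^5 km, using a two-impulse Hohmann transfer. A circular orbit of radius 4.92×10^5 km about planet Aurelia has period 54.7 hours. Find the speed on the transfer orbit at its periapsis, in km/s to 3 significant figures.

v = 30.9 km/s

From Kepler's third law T² = 4π²r³/μ at r = 4.92×10^5 km, T = 54.7 hours = 54.7 × 3600 s = 1.9692×10^5 s: μ = 4π²r³/T² = 1.21248×10^8 km³/s².
Semi-major axis of the transfer orbit: a_t = (1.850×10^5 + 4.920×10^5)/2 = 3.385×10^5 km.
The periapsis of the transfer ellipse is at r = 1.850×10^5 km.
Applying v² = μ(2/r − 1/a_t): v = 30.86 km/s.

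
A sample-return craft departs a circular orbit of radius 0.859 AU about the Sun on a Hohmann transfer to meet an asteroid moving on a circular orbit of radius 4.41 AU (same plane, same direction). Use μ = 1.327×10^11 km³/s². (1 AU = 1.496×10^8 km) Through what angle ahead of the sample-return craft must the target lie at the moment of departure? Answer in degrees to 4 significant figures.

In km: r₁ = 0.859 × 1.496×10^8 = 1.285064×10^8 km; r₂ = 4.41 × 1.496×10^8 = 6.59736×10^8 km.
The Hohmann ellipse has a_t = (r₁ + r₂)/2 = 3.941212×10^8 km.
The half-period of the transfer ellipse is t = π√(a_t³/μ) = 6.7478×10^7 s.
The target's mean motion on its circular orbit is ω₂ = √(μ/r₂³) = 2.1497×10^-8 rad/s.
Angle swept by the target during transfer: ω₂·t = 1.4506 rad = 83.11°.
Arrival is 180° from departure on the ellipse, so φ = 180° − 83.11° = 96.89°.

φ = 96.89°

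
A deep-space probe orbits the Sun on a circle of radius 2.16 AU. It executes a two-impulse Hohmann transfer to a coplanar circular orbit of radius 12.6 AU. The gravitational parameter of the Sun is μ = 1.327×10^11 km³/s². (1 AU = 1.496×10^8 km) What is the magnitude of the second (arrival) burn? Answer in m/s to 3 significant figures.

In km: r₁ = 2.16 × 1.496×10^8 = 3.23136×10^8 km; r₂ = 12.6 × 1.496×10^8 = 1.88496×10^9 km.
Transfer-ellipse semi-major axis a_t = (r₁ + r₂)/2 = (3.23136×10^8 + 1.88496×10^9)/2 = 1.104048×10^9 km.
On the circular orbit at r = 1.88496×10^9 km, v_c = √(μ/r) = 8.390 km/s.
Vis-viva on the transfer ellipse at r = 1.88496×10^9 km gives v_t = √[μ(2/r − 1/a_t)] = 4.539 km/s.
Δv₂ = |v_t − v_c| = |4.539 − 8.390| = 3.851 km/s.

Δv₂ = 3850 m/s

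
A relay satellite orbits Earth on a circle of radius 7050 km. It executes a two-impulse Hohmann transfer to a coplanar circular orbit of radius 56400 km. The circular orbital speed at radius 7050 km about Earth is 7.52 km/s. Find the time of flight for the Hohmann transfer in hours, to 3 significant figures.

t = 7.81 hours

From the circular-orbit relation v² = μ/r at r = 7050 km: μ = v²r = (7.52)² × 7050 = 3.98680×10^5 km³/s².
Transfer-ellipse semi-major axis a_t = (r₁ + r₂)/2 = (7050 + 56400)/2 = 31725 km.
Half the transfer-orbit period gives t = π√(a_t³/μ) = 28120 s.
Converting: 28120 s ÷ 3600 s/hour = 7.81 hours.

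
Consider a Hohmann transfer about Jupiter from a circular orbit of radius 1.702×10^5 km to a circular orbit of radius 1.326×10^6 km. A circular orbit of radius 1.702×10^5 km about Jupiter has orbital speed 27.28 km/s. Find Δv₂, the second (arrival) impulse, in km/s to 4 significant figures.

From the circular-orbit relation v² = μ/r at r = 1.702×10^5 km: μ = v²r = (27.28)² × 1.702×10^5 = 1.26663×10^8 km³/s².
Semi-major axis of the transfer orbit: a_t = (1.702×10^5 + 1.326×10^6)/2 = 7.481×10^5 km.
Circular speed at r = 1.326×10^6 km: v_c = √(μ/r) = 9.774 km/s.
Vis-viva on the transfer ellipse at r = 1.326×10^6 km gives v_t = √[μ(2/r − 1/a_t)] = 4.662 km/s.
Δv₂ = |v_t − v_c| = |4.662 − 9.774| = 5.112 km/s.

Δv₂ = 5.112 km/s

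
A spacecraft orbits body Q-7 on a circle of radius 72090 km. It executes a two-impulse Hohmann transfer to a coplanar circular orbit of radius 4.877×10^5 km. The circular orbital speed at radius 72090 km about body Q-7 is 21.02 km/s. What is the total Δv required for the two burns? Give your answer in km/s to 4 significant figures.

From the circular-orbit relation v² = μ/r at r = 72090 km: μ = v²r = (21.02)² × 72090 = 3.18523×10^7 km³/s².
Semi-major axis of the transfer orbit: a_t = (72090 + 4.877×10^5)/2 = 2.79895×10^5 km.
At r₁ the circular-orbit speed is v₁ = √(μ/r₁) = 21.020 km/s.
On the transfer ellipse at r₁, v² = μ(2/r − 1/a) gives v_p = √[μ(2/r₁ − 1/a_t)] = 27.747 km/s.
First burn Δv₁ = |v_p − v₁| = 6.727 km/s.
Circular speed at r₂: v₂ = √(μ/r₂) = 8.0815 km/s.
Transfer-orbit speed at r₂: v_a = √[μ(2/r₂ − 1/a_t)] = 4.1014 km/s.
Second burn Δv₂ = |v₂ − v_a| = 3.980 km/s.
Total Δv = Δv₁ + Δv₂ = 10.71 km/s.

Δv = 10.71 km/s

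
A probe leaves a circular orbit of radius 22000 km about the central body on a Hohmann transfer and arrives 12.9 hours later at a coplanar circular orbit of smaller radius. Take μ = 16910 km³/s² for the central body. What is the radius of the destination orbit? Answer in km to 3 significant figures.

Transfer time t = 12.9 hours = 46440 s, and t = π√(a_t³/μ).
So a_t = (μ t²/π²)^(1/3) = (16910 × (46440)² / π²)^(1/3) = 15460 km.
Since a_t = (r₁ + r₂)/2, r₂ = 2a_t − r₁ = 2×15460 − 22000 = 8920 km.

r₂ = 8920 km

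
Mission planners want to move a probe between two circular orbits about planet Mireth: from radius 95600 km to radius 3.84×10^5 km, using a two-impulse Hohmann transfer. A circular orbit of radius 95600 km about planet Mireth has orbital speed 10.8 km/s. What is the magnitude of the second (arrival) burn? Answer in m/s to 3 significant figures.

Δv₂ = 1990 m/s

From the circular-orbit relation v² = μ/r at r = 95600 km: μ = v²r = (10.8)² × 95600 = 1.11508×10^7 km³/s².
Transfer-ellipse semi-major axis a_t = (r₁ + r₂)/2 = (95600 + 3.840×10^5)/2 = 2.398×10^5 km.
On the circular orbit at r = 3.840×10^5 km, v_c = √(μ/r) = 5.3887 km/s.
Vis-viva on the transfer ellipse at r = 3.840×10^5 km gives v_t = √[μ(2/r − 1/a_t)] = 3.4024 km/s.
Δv₂ = |v_t − v_c| = |3.4024 − 5.3887| = 1.986 km/s.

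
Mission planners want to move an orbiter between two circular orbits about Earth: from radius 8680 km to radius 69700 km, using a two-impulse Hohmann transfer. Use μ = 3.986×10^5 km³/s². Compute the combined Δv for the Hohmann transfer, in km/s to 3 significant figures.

Transfer-ellipse semi-major axis a_t = (r₁ + r₂)/2 = (8680 + 69700)/2 = 39190 km.
Circular speed at r₁: v₁ = √(μ/r₁) = √(3.986×10^5/8680) = 6.7766 km/s.
On the transfer ellipse at r₁, v² = μ(2/r − 1/a) gives v_p = √[μ(2/r₁ − 1/a_t)] = 9.0373 km/s.
First burn Δv₁ = |v_p − v₁| = 2.261 km/s.
Circular speed at r₂: v₂ = √(μ/r₂) = 2.391 km/s.
Transfer-orbit speed at r₂: v_a = √[μ(2/r₂ − 1/a_t)] = 1.125 km/s.
Second burn Δv₂ = |v₂ − v_a| = 1.266 km/s.
Δv = Δv₁ + Δv₂ = 2.261 + 1.266 = 3.527 km/s.

Δv = 3.53 km/s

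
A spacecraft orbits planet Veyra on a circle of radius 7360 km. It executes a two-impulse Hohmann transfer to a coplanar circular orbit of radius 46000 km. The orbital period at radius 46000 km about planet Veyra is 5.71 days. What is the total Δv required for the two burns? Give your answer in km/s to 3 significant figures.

Δv = 0.737 km/s

From Kepler's third law T² = 4π²r³/μ at r = 46000 km, T = 5.71 days = 5.71 × 86400 s = 4.93344×10^5 s: μ = 4π²r³/T² = 15788.2 km³/s².
The Hohmann ellipse has a_t = (r₁ + r₂)/2 = 26680 km.
Circular speed at r₁: v₁ = √(μ/r₁) = √(15788.2/7360) = 1.46463 km/s.
On the transfer ellipse at r₁, vis-viva gives v_p = √[μ(2/r₁ − 1/a_t)] = 1.92315 km/s.
First burn Δv₁ = |v_p − v₁| = 0.45852 km/s.
Circular speed at r₂: v₂ = √(μ/r₂) = 0.58585 km/s.
Transfer-orbit speed at r₂: v_a = √[μ(2/r₂ − 1/a_t)] = 0.30770 km/s.
Second burn Δv₂ = |v₂ − v_a| = 0.27815 km/s.
Δv = Δv₁ + Δv₂ = 0.45852 + 0.27815 = 0.7367 km/s.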